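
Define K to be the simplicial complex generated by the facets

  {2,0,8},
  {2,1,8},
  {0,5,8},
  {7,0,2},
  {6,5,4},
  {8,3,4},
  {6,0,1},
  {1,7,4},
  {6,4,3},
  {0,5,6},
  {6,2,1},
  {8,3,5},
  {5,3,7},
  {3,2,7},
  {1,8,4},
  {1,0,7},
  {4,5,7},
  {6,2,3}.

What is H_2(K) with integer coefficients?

Order the vertices as 0 < 1 < 2 < 3 < 4 < 5 < 6 < 7 < 8. Listing each simplex with vertices in this order, K has dimension 2 with simplices:

  0-simplices (9): [0], [1], [2], [3], [4], [5], [6], [7], [8]
  1-simplices (27): (27 of them)
  2-simplices (18): [0,1,6], [0,1,7], [0,2,7], [0,2,8], [0,5,6], [0,5,8], [1,2,6], [1,2,8], [1,4,7], [1,4,8], [2,3,6], [2,3,7], [3,4,6], [3,4,8], [3,5,7], [3,5,8], [4,5,6], [4,5,7]

giving chain groups C_0 ≅ Z^9, C_1 ≅ Z^27, C_2 ≅ Z^18.

Boundary ∂_1: C_1 → C_0 sends each edge [p,q] (with p < q) to q − p. For instance
  ∂[3,7] = [7] − [3].
The resulting 9×27 matrix has rank 8, and its Smith normal form has invariant factors (1,1,1,1,1,1,1,1).

Boundary ∂_2: C_2 → C_1 acts by ∂[p,q,r] = [q,r] − [p,r] + [p,q]. For instance
  ∂[4,5,7] = [5,7] − [4,7] + [4,5],
  ∂[2,3,7] = [3,7] − [2,7] + [2,3].
This gives a 27×18 integer matrix of rank 18; reducing to Smith normal form yields diagonal entries (1,1,1,1,1,1,1,1,1,1,1,1,1,1,1,1,1,2).

Now H_k = ker ∂_k / im ∂_{k+1}, so:

  H_2: rank ker ∂_2 − rank ∂_3 = (18 − 18) − 0 = 0, and there is no ∂_3, so H_2 ≅ 0.

H_2 ≅ 0.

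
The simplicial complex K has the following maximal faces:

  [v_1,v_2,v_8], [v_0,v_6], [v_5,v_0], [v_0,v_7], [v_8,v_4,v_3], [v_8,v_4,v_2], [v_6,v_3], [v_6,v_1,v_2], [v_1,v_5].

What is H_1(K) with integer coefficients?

Order the vertices as v_0 < v_1 < v_2 < v_3 < v_4 < v_5 < v_6 < v_7 < v_8. Listing each simplex with vertices in this order, K has dimension 2 with simplices:

  0-simplices (9): [v_0], [v_1], [v_2], [v_3], [v_4], [v_5], [v_6], [v_7], [v_8]
  1-simplices (14): [v_0,v_5], [v_0,v_6], [v_0,v_7], [v_1,v_2], [v_1,v_5], [v_1,v_6], [v_1,v_8], [v_2,v_4], [v_2,v_6], [v_2,v_8], [v_3,v_4], [v_3,v_6], [v_3,v_8], [v_4,v_8]
  2-simplices (4): [v_1,v_2,v_6], [v_1,v_2,v_8], [v_2,v_4,v_8], [v_3,v_4,v_8]

so the chain groups are C_0 ≅ Z^9, C_1 ≅ Z^14, C_2 ≅ Z^4.

The boundary map ∂_1: C_1 → C_0 is given by ∂[p,q] = [q] − [p].
The resulting 9×14 matrix has rank 8, and its Smith normal form has invariant factors (1,1,1,1,1,1,1,1).

Boundary ∂_2: C_2 → C_1 sends each 2-simplex [p,q,r] to [q,r] − [p,r] + [p,q]. For instance
  ∂[v_1,v_2,v_8] = [v_2,v_8] − [v_1,v_8] + [v_1,v_2],
  ∂[v_2,v_4,v_8] = [v_4,v_8] − [v_2,v_8] + [v_2,v_4].
The 14×4 boundary matrix has rank 4 and Smith normal form diag(1,1,1,1).

Now H_k = ker ∂_k / im ∂_{k+1}, so:

  H_1: rank ker ∂_1 − rank ∂_2 = (14 − 8) − 4 = 2, and the invariant factors of ∂_2 are all 1, so H_1 ≅ Z^2.

H_1 ≅ Z^2.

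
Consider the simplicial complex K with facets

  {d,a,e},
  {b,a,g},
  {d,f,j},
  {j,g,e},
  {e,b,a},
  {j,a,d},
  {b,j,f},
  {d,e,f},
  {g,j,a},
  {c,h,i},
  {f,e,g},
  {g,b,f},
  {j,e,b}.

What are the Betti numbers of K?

K has 10 vertices, 21 edges, 13 triangles.
rank ∂_0 = 0, rank ∂_1 = 8 ⇒ b_0 = 10 − 0 − 8 = 2; all invariant factors of ∂_1 are 1 so no torsion. So H_0 ≅ Z^2.
rank ∂_1 = 8, rank ∂_2 = 13 ⇒ b_1 = 21 − 8 − 13 = 0; ∂_2 has invariant factor(s) [2] giving torsion. So H_1 ≅ Z/2.
rank ∂_2 = 13, rank ∂_3 = 0 ⇒ b_2 = 13 − 13 − 0 = 0. So H_2 ≅ 0.

b_0 = 2, b_1 = 0, b_2 = 0.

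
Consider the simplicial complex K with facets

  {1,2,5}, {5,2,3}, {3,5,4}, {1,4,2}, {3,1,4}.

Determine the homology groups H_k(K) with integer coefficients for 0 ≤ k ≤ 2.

H_0 = Z,  H_1 = Z,  H_2 = 0.

Take the total order 1 < 2 < 3 < 4 < 5 on the vertex set. Then K (dimension 2) consists of the simplices:

  0-simplices (5): [1], [2], [3], [4], [5]
  1-simplices (10): [1,2], [1,3], [1,4], [1,5], [2,3], [2,4], [2,5], [3,4], [3,5], [4,5]
  2-simplices (5): [1,2,4], [1,2,5], [1,3,4], [2,3,5], [3,4,5]

Hence C_0 ≅ Z^5, C_1 ≅ Z^10, C_2 ≅ Z^5.

Boundary ∂_1: C_1 → C_0 maps an edge to its endpoints' difference, ∂[p,q] = q − p. For instance
  ∂[2,3] = [3] − [2].
The 5×10 boundary matrix has rank 4 and Smith normal form diag(1,1,1,1).

Boundary ∂_2: C_2 → C_1 maps a triangle to the signed sum of its edges. For instance
  ∂[2,3,5] = [3,5] − [2,5] + [2,3],
  ∂[1,2,5] = [2,5] − [1,5] + [1,2].
This gives a 10×5 integer matrix of rank 5; reducing to Smith normal form yields diagonal entries (1,1,1,1,1).

Computing H_k = (kernel of ∂_k) / (image of ∂_{k+1}):

  H_0: rank C_0 − rank ∂_1 = 5 − 4 = 1, and the invariant factors of ∂_1 are all 1, so H_0 ≅ Z.
  H_1: rank ker ∂_1 − rank ∂_2 = (10 − 4) − 5 = 1, and the invariant factors of ∂_2 are all 1, so H_1 ≅ Z.
  H_2: rank ker ∂_2 − rank ∂_3 = (5 − 5) − 0 = 0, and there is no ∂_3, so H_2 ≅ 0.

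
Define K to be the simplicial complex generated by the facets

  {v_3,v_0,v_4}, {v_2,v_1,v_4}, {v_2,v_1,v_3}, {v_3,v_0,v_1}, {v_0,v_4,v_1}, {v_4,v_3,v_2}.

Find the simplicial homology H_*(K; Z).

K has 5 vertices, 9 edges, 6 triangles.
rank ∂_0 = 0, rank ∂_1 = 4 ⇒ b_0 = 5 − 0 − 4 = 1; all invariant factors of ∂_1 are 1 so no torsion. So H_0 = Z.
rank ∂_1 = 4, rank ∂_2 = 5 ⇒ b_1 = 9 − 4 − 5 = 0; all invariant factors of ∂_2 are 1 so no torsion. So H_1 = 0.
rank ∂_2 = 5, rank ∂_3 = 0 ⇒ b_2 = 6 − 5 − 0 = 1. So H_2 = Z.

H_0 = Z,  H_1 = 0,  H_2 = Z.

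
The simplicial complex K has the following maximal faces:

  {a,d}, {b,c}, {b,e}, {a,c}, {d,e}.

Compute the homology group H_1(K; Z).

Fix the vertex order a < b < c < d < e and write every simplex with vertices in increasing order. Then dim K = 1 and the simplices of K are:

  0-simplices (5): a, b, c, d, e
  1-simplices (5): ac, ad, bc, be, de

so the chain groups are C_0 ≅ Z^5, C_1 ≅ Z^5.

Boundary ∂_1: C_1 → C_0 is given by ∂[p,q] = [q] − [p]. For instance
  ∂ac = c − a.
As a 5×5 matrix over Z this has rank 4, with invariant factors (1,1,1,1).

Computing H_k = (kernel of ∂_k) / (image of ∂_{k+1}):

  H_1: rank ker ∂_1 − rank ∂_2 = (5 − 4) − 0 = 1, and there is no ∂_2, so H_1 = Z.

(K is a triangulation of the circle S^1.)

H_1 ≅ Z.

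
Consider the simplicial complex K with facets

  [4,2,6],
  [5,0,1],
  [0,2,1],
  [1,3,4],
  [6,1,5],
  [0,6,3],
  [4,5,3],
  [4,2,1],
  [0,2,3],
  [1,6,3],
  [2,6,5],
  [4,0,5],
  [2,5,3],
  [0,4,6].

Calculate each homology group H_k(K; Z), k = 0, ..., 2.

H_0 ≅ Z,  H_1 ≅ Z^2,  H_2 ≅ Z.

Take the total order 0 < 1 < 2 < 3 < 4 < 5 < 6 on the vertex set. Then K (dimension 2) consists of the simplices:

  0-simplices (7): [0], [1], [2], [3], [4], [5], [6]
  1-simplices (21): [0,1], [0,2], [0,3], [0,4], [0,5], [0,6], [1,2], [1,3], [1,4], [1,5], [1,6], [2,3], [2,4], [2,5], [2,6], [3,4], [3,5], [3,6], [4,5], [4,6], [5,6]
  2-simplices (14): [0,1,2], [0,1,5], [0,2,3], [0,3,6], [0,4,5], [0,4,6], [1,2,4], [1,3,4], [1,3,6], [1,5,6], [2,3,5], [2,4,6], [2,5,6], [3,4,5]

Hence C_0 ≅ Z^7, C_1 ≅ Z^21, C_2 ≅ Z^14.

Boundary ∂_1: C_1 → C_0 is given by ∂[p,q] = [q] − [p]. For instance
  ∂[1,5] = [5] − [1].
This gives a 7×21 integer matrix of rank 6; reducing to Smith normal form yields diagonal entries (1,1,1,1,1,1).

The boundary map ∂_2: C_2 → C_1 maps a triangle to the signed sum of its edges. For instance
  ∂[0,4,6] = [4,6] − [0,6] + [0,4],
  ∂[0,3,6] = [3,6] − [0,6] + [0,3].
The resulting 21×14 matrix has rank 13, and its Smith normal form has invariant factors (1,1,1,1,1,1,1,1,1,1,1,1,1).

Reading off H_k = ker ∂_k / im ∂_{k+1}:

  H_0: rank C_0 − rank ∂_1 = 7 − 6 = 1, and the invariant factors of ∂_1 are all 1, so H_0 = Z.
  H_1: rank ker ∂_1 − rank ∂_2 = (21 − 6) − 13 = 2, and the invariant factors of ∂_2 are all 1, so H_1 = Z^2.
  H_2: rank ker ∂_2 − rank ∂_3 = (14 − 13) − 0 = 1, and there is no ∂_3, so H_2 = Z.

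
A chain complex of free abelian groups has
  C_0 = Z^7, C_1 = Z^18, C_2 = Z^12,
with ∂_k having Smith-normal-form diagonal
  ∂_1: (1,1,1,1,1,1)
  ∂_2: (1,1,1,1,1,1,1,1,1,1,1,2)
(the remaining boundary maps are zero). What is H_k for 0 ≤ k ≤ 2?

H_0: b_0 = 7 − 0 − 6 = 1; torsion from ∂_1 factors > 1: none. So H_0 ≅ Z.
H_1: b_1 = 18 − 6 − 12 = 0; torsion from ∂_2 factors > 1: [2]. So H_1 ≅ Z/2Z.
H_2: b_2 = 12 − 12 − 0 = 0; torsion from ∂_3 factors > 1: none. So H_2 ≅ 0.

H_0 ≅ Z,  H_1 ≅ Z/2Z,  H_2 = 0.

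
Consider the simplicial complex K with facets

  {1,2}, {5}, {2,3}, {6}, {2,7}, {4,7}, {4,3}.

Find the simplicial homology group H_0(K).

Take the total order 1 < 2 < 3 < 4 < 5 < 6 < 7 on the vertex set. Then K (dimension 1) consists of the simplices:

  0-simplices (7): [1], [2], [3], [4], [5], [6], [7]
  1-simplices (5): [1,2], [2,3], [2,7], [3,4], [4,7]

so the chain groups are C_0 ≅ Z^7, C_1 ≅ Z^5.

∂_1: C_1 → C_0 is given by ∂[p,q] = [q] − [p].
This gives a 7×5 integer matrix of rank 4; reducing to Smith normal form yields diagonal entries (1,1,1,1).

Computing H_k = (kernel of ∂_k) / (image of ∂_{k+1}):

  H_0: rank C_0 − rank ∂_1 = 7 − 4 = 3, and the invariant factors of ∂_1 are all 1, so H_0 = Z^3.

H_0 ≅ Z^3.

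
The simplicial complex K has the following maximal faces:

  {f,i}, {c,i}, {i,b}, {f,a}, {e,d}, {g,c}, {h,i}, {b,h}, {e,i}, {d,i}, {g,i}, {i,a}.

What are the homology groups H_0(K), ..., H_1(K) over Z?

H_0 ≅ Z,  H_1 ≅ Z^4.

We work with the vertex ordering a < b < c < d < e < f < g < h < i. The simplices of K, each written with vertices in increasing order, are:

  0-simplices (9): a, b, c, d, e, f, g, h, i
  1-simplices (12): af, ai, bh, bi, cg, ci, de, di, ei, fi, gi, hi

so the chain groups are C_0 ≅ Z^9, C_1 ≅ Z^12.

∂_1: C_1 → C_0 sends each edge [p,q] (with p < q) to q − p. For instance
  ∂gi = i − g.
As a 9×12 matrix over Z this has rank 8, with invariant factors (1,1,1,1,1,1,1,1).

Computing H_k = (kernel of ∂_k) / (image of ∂_{k+1}):

  H_0: rank C_0 − rank ∂_1 = 9 − 8 = 1, and the invariant factors of ∂_1 are all 1, so H_0 ≅ Z.
  H_1: rank ker ∂_1 − rank ∂_2 = (12 − 8) − 0 = 4, and there is no ∂_2, so H_1 ≅ Z^4.

(K is a triangulation of a wedge of 4 circles.)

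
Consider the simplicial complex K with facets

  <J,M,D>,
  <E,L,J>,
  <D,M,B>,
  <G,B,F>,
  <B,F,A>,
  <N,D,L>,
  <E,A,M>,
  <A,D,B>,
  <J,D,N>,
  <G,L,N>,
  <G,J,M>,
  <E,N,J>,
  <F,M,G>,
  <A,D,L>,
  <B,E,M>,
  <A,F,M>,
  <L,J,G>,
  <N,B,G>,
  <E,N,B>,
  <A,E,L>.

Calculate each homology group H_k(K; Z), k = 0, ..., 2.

H_0 ≅ Z,  H_1 ≅ Z ⊕ Z/2,  H_2 = 0.

Take the total order A < B < D < E < F < G < J < L < M < N on the vertex set. Then K (dimension 2) consists of the simplices:

  0-simplices (10): A, B, D, E, F, G, J, L, M, N
  1-simplices (30): AB, AD, AE, AF, AL, AM, BD, BE, BF, BG, BM, BN, DJ, DL, DM, DN, EJ, EL, EM, EN, FG, FM, GJ, GL, GM, GN, JL, JM, JN, LN
  2-simplices (20): ABD, ABF, ADL, AEL, AEM, AFM, BDM, BEM, BEN, BFG, BGN, DJM, DJN, DLN, EJL, EJN, FGM, GJL, GJM, GLN

so the chain groups are C_0 ≅ Z^10, C_1 ≅ Z^30, C_2 ≅ Z^20.

Boundary ∂_1: C_1 → C_0 sends each edge [p,q] (with p < q) to q − p.
The resulting 10×30 matrix has rank 9, and its Smith normal form has invariant factors (1,1,1,1,1,1,1,1,1).

Boundary ∂_2: C_2 → C_1 acts by ∂[p,q,r] = [q,r] − [p,r] + [p,q]. For instance
  ∂BEM = EM − BM + BE,
  ∂ABF = BF − AF + AB.
The resulting 30×20 matrix has rank 20, and its Smith normal form has invariant factors (1,1,1,1,1,1,1,1,1,1,1,1,1,1,1,1,1,1,1,2).

Now H_k = ker ∂_k / im ∂_{k+1}, so:

  H_0: rank C_0 − rank ∂_1 = 10 − 9 = 1, and the invariant factors of ∂_1 are all 1, so H_0 ≅ Z.
  H_1: rank ker ∂_1 − rank ∂_2 = (30 − 9) − 20 = 1, and ∂_2 has invariant factor 2 > 1, so H_1 ≅ Z ⊕ Z/2.
  H_2: rank ker ∂_2 − rank ∂_3 = (20 − 20) − 0 = 0, and there is no ∂_3, so H_2 ≅ 0.

(K is a triangulation of the Klein bottle.)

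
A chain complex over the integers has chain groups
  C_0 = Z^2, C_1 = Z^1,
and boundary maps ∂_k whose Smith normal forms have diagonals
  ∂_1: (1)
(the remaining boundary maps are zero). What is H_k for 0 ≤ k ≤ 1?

H_0 = Z,  H_1 = 0.

H_0: b_0 = 2 − 0 − 1 = 1; torsion from ∂_1 factors > 1: none. So H_0 = Z.
H_1: b_1 = 1 − 1 − 0 = 0; torsion from ∂_2 factors > 1: none. So H_1 = 0.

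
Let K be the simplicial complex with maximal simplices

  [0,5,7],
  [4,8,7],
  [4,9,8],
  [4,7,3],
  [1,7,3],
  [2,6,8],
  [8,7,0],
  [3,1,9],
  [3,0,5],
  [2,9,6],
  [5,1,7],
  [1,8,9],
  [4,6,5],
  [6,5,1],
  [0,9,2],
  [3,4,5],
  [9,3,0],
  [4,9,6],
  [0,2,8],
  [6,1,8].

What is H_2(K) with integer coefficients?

H_2 = 0.

We work with the vertex ordering 0 < 1 < 2 < 3 < 4 < 5 < 6 < 7 < 8 < 9. The simplices of K, each written with vertices in increasing order, are:

  0-simplices (10): [0], [1], [2], [3], [4], [5], [6], [7], [8], [9]
  1-simplices (30): (30 of them)
  2-simplices (20): (20 of them)

so the chain groups are C_0 ≅ Z^10, C_1 ≅ Z^30, C_2 ≅ Z^20.

The boundary map ∂_1: C_1 → C_0 is given by ∂[p,q] = [q] − [p].
As a 10×30 matrix over Z this has rank 9, with invariant factors (1,1,1,1,1,1,1,1,1).

Boundary ∂_2: C_2 → C_1 sends each 2-simplex [p,q,r] to [q,r] − [p,r] + [p,q]. For instance
  ∂[0,7,8] = [7,8] − [0,8] + [0,7],
  ∂[4,8,9] = [8,9] − [4,9] + [4,8].
As a 30×20 matrix over Z this has rank 20, with invariant factors (1,1,1,1,1,1,1,1,1,1,1,1,1,1,1,1,1,1,1,2).

Computing H_k = (kernel of ∂_k) / (image of ∂_{k+1}):

  H_2: rank ker ∂_2 − rank ∂_3 = (20 − 20) − 0 = 0, and there is no ∂_3, so H_2 ≅ 0.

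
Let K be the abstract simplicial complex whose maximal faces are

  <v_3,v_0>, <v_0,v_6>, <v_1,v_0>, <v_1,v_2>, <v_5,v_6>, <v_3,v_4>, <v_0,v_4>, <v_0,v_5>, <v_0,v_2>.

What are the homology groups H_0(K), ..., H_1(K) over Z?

Fix the vertex order v_0 < v_1 < v_2 < v_3 < v_4 < v_5 < v_6 and write every simplex with vertices in increasing order. Then dim K = 1 and the simplices of K are:

  0-simplices (7): [v_0], [v_1], [v_2], [v_3], [v_4], [v_5], [v_6]
  1-simplices (9): [v_0,v_1], [v_0,v_2], [v_0,v_3], [v_0,v_4], [v_0,v_5], [v_0,v_6], [v_1,v_2], [v_3,v_4], [v_5,v_6]

giving chain groups C_0 ≅ Z^7, C_1 ≅ Z^9.

∂_1: C_1 → C_0 maps an edge to its endpoints' difference, ∂[p,q] = q − p.
The 7×9 boundary matrix has rank 6 and Smith normal form diag(1,1,1,1,1,1).

Computing H_k = (kernel of ∂_k) / (image of ∂_{k+1}):

  H_0: rank C_0 − rank ∂_1 = 7 − 6 = 1, and the invariant factors of ∂_1 are all 1, so H_0 ≅ Z.
  H_1: rank ker ∂_1 − rank ∂_2 = (9 − 6) − 0 = 3, and there is no ∂_2, so H_1 ≅ Z^3.

As a check, the Euler characteristic is 7 − 9 = -2, which agrees with 1 − 3 = -2.
(K is a triangulation of a wedge of 3 circles.)

H_0 ≅ Z,  H_1 ≅ Z^3.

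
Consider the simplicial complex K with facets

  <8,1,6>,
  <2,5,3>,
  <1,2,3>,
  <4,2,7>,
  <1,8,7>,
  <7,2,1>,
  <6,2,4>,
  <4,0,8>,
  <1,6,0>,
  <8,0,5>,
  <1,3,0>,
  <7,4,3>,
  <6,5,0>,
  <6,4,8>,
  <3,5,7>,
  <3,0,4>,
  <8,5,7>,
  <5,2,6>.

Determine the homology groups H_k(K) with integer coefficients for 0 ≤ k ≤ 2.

Order the vertices as 0 < 1 < 2 < 3 < 4 < 5 < 6 < 7 < 8. Listing each simplex with vertices in this order, K has dimension 2 with simplices:

  0-simplices (9): [0], [1], [2], [3], [4], [5], [6], [7], [8]
  1-simplices (27): (27 of them)
  2-simplices (18): [0,1,3], [0,1,6], [0,3,4], [0,4,8], [0,5,6], [0,5,8], [1,2,3], [1,2,7], [1,6,8], [1,7,8], [2,3,5], [2,4,6], [2,4,7], [2,5,6], [3,4,7], [3,5,7], [4,6,8], [5,7,8]

giving chain groups C_0 ≅ Z^9, C_1 ≅ Z^27, C_2 ≅ Z^18.

The boundary map ∂_1: C_1 → C_0 is given by ∂[p,q] = [q] − [p]. For instance
  ∂[4,6] = [6] − [4].
As a 9×27 matrix over Z this has rank 8, with invariant factors (1,1,1,1,1,1,1,1).

Boundary ∂_2: C_2 → C_1 sends each 2-simplex [p,q,r] to [q,r] − [p,r] + [p,q]. For instance
  ∂[0,5,6] = [5,6] − [0,6] + [0,5],
  ∂[4,6,8] = [6,8] − [4,8] + [4,6].
This gives a 27×18 integer matrix of rank 18; reducing to Smith normal form yields diagonal entries (1,1,1,1,1,1,1,1,1,1,1,1,1,1,1,1,1,2).

Now H_k = ker ∂_k / im ∂_{k+1}, so:

  H_0: rank C_0 − rank ∂_1 = 9 − 8 = 1, and the invariant factors of ∂_1 are all 1, so H_0 = Z.
  H_1: rank ker ∂_1 − rank ∂_2 = (27 − 8) − 18 = 1, and ∂_2 has invariant factor 2 > 1, so H_1 = Z × Z/2.
  H_2: rank ker ∂_2 − rank ∂_3 = (18 − 18) − 0 = 0, and there is no ∂_3, so H_2 = 0.

As a check, the Euler characteristic is 9 − 27 + 18 = 0, which agrees with 1 − 1 + 0 = 0.
(K is a triangulation of the Klein bottle.)

H_0 = Z,  H_1 = Z × Z/2,  H_2 = 0.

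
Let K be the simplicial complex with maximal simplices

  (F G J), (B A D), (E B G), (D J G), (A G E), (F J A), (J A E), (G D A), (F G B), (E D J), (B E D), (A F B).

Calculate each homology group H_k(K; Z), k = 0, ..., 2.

H_0 = Z,  H_1 = Z/2,  H_2 = 0.

Fix the vertex order A < B < D < E < F < G < J and write every simplex with vertices in increasing order. Then dim K = 2 and the simplices of K are:

  0-simplices (7): A, B, D, E, F, G, J
  1-simplices (18): AB, AD, AE, AF, AG, AJ, BD, BE, BF, BG, DE, DG, DJ, EG, EJ, FG, FJ, GJ
  2-simplices (12): ABD, ABF, ADG, AEG, AEJ, AFJ, BDE, BEG, BFG, DEJ, DGJ, FGJ

Hence C_0 ≅ Z^7, C_1 ≅ Z^18, C_2 ≅ Z^12.

Boundary ∂_1: C_1 → C_0 sends each edge [p,q] (with p < q) to q − p.
The 7×18 boundary matrix has rank 6 and Smith normal form diag(1,1,1,1,1,1).

The boundary map ∂_2: C_2 → C_1 maps a triangle to the signed sum of its edges. For instance
  ∂ADG = DG − AG + AD,
  ∂DGJ = GJ − DJ + DG.
The resulting 18×12 matrix has rank 12, and its Smith normal form has invariant factors (1,1,1,1,1,1,1,1,1,1,1,2).

Now H_k = ker ∂_k / im ∂_{k+1}, so:

  H_0: rank C_0 − rank ∂_1 = 7 − 6 = 1, and the invariant factors of ∂_1 are all 1, so H_0 = Z.
  H_1: rank ker ∂_1 − rank ∂_2 = (18 − 6) − 12 = 0, and ∂_2 has invariant factor 2 > 1, so H_1 = Z/2.
  H_2: rank ker ∂_2 − rank ∂_3 = (12 − 12) − 0 = 0, and there is no ∂_3, so H_2 = 0.

(K is a triangulation of the real projective plane RP^2.)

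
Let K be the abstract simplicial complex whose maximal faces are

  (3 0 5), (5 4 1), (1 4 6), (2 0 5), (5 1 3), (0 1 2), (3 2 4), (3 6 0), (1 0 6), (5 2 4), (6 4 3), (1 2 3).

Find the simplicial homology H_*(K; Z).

We work with the vertex ordering 0 < 1 < 2 < 3 < 4 < 5 < 6. The simplices of K, each written with vertices in increasing order, are:

  0-simplices (7): [0], [1], [2], [3], [4], [5], [6]
  1-simplices (18): [0,1], [0,2], [0,3], [0,5], [0,6], [1,2], [1,3], [1,4], [1,5], [1,6], [2,3], [2,4], [2,5], [3,4], [3,5], [3,6], [4,5], [4,6]
  2-simplices (12): [0,1,2], [0,1,6], [0,2,5], [0,3,5], [0,3,6], [1,2,3], [1,3,5], [1,4,5], [1,4,6], [2,3,4], [2,4,5], [3,4,6]

Hence C_0 ≅ Z^7, C_1 ≅ Z^18, C_2 ≅ Z^12.

∂_1: C_1 → C_0 sends each edge [p,q] (with p < q) to q − p.
This gives a 7×18 integer matrix of rank 6; reducing to Smith normal form yields diagonal entries (1,1,1,1,1,1).

∂_2: C_2 → C_1 sends each 2-simplex [p,q,r] to [q,r] − [p,r] + [p,q]. For instance
  ∂[0,1,6] = [1,6] − [0,6] + [0,1],
  ∂[1,4,5] = [4,5] − [1,5] + [1,4].
The resulting 18×12 matrix has rank 12, and its Smith normal form has invariant factors (1,1,1,1,1,1,1,1,1,1,1,2).

Computing H_k = (kernel of ∂_k) / (image of ∂_{k+1}):

  H_0: rank C_0 − rank ∂_1 = 7 − 6 = 1, and the invariant factors of ∂_1 are all 1, so H_0 = Z.
  H_1: rank ker ∂_1 − rank ∂_2 = (18 − 6) − 12 = 0, and ∂_2 has invariant factor 2 > 1, so H_1 = Z/2Z.
  H_2: rank ker ∂_2 − rank ∂_3 = (12 − 12) − 0 = 0, and there is no ∂_3, so H_2 = 0.

H_0 = Z,  H_1 = Z/2Z,  H_2 = 0.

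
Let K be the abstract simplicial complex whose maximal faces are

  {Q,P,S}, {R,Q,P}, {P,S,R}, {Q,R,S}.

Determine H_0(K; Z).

Order the vertices as P < Q < R < S. Listing each simplex with vertices in this order, K has dimension 2 with simplices:

  0-simplices (4): P, Q, R, S
  1-simplices (6): PQ, PR, PS, QR, QS, RS
  2-simplices (4): PQR, PQS, PRS, QRS

so the chain groups are C_0 ≅ Z^4, C_1 ≅ Z^6, C_2 ≅ Z^4.

The boundary map ∂_1: C_1 → C_0 is given by ∂[p,q] = [q] − [p]. For instance
  ∂PS = S − P.
The resulting 4×6 matrix has rank 3, and its Smith normal form has invariant factors (1,1,1).

Boundary ∂_2: C_2 → C_1 acts by ∂[p,q,r] = [q,r] − [p,r] + [p,q]. For instance
  ∂PQR = QR − PR + PQ,
  ∂PQS = QS − PS + PQ.
This gives a 6×4 integer matrix of rank 3; reducing to Smith normal form yields diagonal entries (1,1,1).

From H_k ≅ ker(∂_k) / im(∂_{k+1}) we obtain:

  H_0: rank C_0 − rank ∂_1 = 4 − 3 = 1, and the invariant factors of ∂_1 are all 1, so H_0 = Z.

H_0 ≅ Z.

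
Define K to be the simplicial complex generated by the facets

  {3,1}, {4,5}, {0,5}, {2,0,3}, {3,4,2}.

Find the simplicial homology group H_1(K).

K has 6 vertices, 8 edges, 2 triangles.
rank ∂_1 = 5, rank ∂_2 = 2 ⇒ b_1 = 8 − 5 − 2 = 1; all invariant factors of ∂_2 are 1 so no torsion. So H_1 = Z.

H_1 ≅ Z.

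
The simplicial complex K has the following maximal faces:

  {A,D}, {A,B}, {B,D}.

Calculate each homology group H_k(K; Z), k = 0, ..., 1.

H_0 ≅ Z,  H_1 ≅ Z.

K has 3 vertices, 3 edges.
rank ∂_0 = 0, rank ∂_1 = 2 ⇒ b_0 = 3 − 0 − 2 = 1; all invariant factors of ∂_1 are 1 so no torsion. So H_0 = Z.
rank ∂_1 = 2, rank ∂_2 = 0 ⇒ b_1 = 3 − 2 − 0 = 1. So H_1 = Z.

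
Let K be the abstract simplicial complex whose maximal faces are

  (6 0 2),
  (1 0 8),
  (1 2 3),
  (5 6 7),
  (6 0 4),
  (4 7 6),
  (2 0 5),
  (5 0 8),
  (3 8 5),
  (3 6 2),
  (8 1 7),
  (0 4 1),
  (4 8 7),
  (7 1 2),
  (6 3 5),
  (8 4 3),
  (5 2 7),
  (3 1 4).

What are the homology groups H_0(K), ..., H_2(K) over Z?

Take the total order 0 < 1 < 2 < 3 < 4 < 5 < 6 < 7 < 8 on the vertex set. Then K (dimension 2) consists of the simplices:

  0-simplices (9): [0], [1], [2], [3], [4], [5], [6], [7], [8]
  1-simplices (27): (27 of them)
  2-simplices (18): [0,1,4], [0,1,8], [0,2,5], [0,2,6], [0,4,6], [0,5,8], [1,2,3], [1,2,7], [1,3,4], [1,7,8], [2,3,6], [2,5,7], [3,4,8], [3,5,6], [3,5,8], [4,6,7], [4,7,8], [5,6,7]

Hence C_0 ≅ Z^9, C_1 ≅ Z^27, C_2 ≅ Z^18.

∂_1: C_1 → C_0 sends each edge [p,q] (with p < q) to q − p.
As a 9×27 matrix over Z this has rank 8, with invariant factors (1,1,1,1,1,1,1,1).

The boundary map ∂_2: C_2 → C_1 acts by ∂[p,q,r] = [q,r] − [p,r] + [p,q]. For instance
  ∂[1,7,8] = [7,8] − [1,8] + [1,7],
  ∂[0,1,4] = [1,4] − [0,4] + [0,1].
As a 27×18 matrix over Z this has rank 18, with invariant factors (1,1,1,1,1,1,1,1,1,1,1,1,1,1,1,1,1,2).

Computing H_k = (kernel of ∂_k) / (image of ∂_{k+1}):

  H_0: rank C_0 − rank ∂_1 = 9 − 8 = 1, and the invariant factors of ∂_1 are all 1, so H_0 ≅ Z.
  H_1: rank ker ∂_1 − rank ∂_2 = (27 − 8) − 18 = 1, and ∂_2 has invariant factor 2 > 1, so H_1 ≅ Z ⊕ Z/2.
  H_2: rank ker ∂_2 − rank ∂_3 = (18 − 18) − 0 = 0, and there is no ∂_3, so H_2 ≅ 0.

(K is a triangulation of the Klein bottle.)

H_0 ≅ Z,  H_1 ≅ Z ⊕ Z/2,  H_2 = 0.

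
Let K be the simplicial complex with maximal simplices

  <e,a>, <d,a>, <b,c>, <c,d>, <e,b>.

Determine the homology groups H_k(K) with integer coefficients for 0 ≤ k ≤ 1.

Take the total order a < b < c < d < e on the vertex set. Then K (dimension 1) consists of the simplices:

  0-simplices (5): a, b, c, d, e
  1-simplices (5): ad, ae, bc, be, cd

so the chain groups are C_0 ≅ Z^5, C_1 ≅ Z^5.

The boundary map ∂_1: C_1 → C_0 sends each edge [p,q] (with p < q) to q − p.
The resulting 5×5 matrix has rank 4, and its Smith normal form has invariant factors (1,1,1,1).

Now H_k = ker ∂_k / im ∂_{k+1}, so:

  H_0: rank C_0 − rank ∂_1 = 5 − 4 = 1, and the invariant factors of ∂_1 are all 1, so H_0 = Z.
  H_1: rank ker ∂_1 − rank ∂_2 = (5 − 4) − 0 = 1, and there is no ∂_2, so H_1 = Z.

As a check, the Euler characteristic is 5 − 5 = 0, which agrees with 1 − 1 = 0.
(K is a triangulation of the circle S^1.)

H_0 ≅ Z,  H_1 ≅ Z.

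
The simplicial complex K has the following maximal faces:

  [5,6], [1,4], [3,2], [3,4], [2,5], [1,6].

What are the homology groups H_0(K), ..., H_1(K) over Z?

H_0 ≅ Z,  H_1 ≅ Z.

Take the total order 1 < 2 < 3 < 4 < 5 < 6 on the vertex set. Then K (dimension 1) consists of the simplices:

  0-simplices (6): [1], [2], [3], [4], [5], [6]
  1-simplices (6): [1,4], [1,6], [2,3], [2,5], [3,4], [5,6]

so the chain groups are C_0 ≅ Z^6, C_1 ≅ Z^6.

Boundary ∂_1: C_1 → C_0 sends each edge [p,q] (with p < q) to q − p. For instance
  ∂[5,6] = [6] − [5].
The resulting 6×6 matrix has rank 5, and its Smith normal form has invariant factors (1,1,1,1,1).

From H_k ≅ ker(∂_k) / im(∂_{k+1}) we obtain:

  H_0: rank C_0 − rank ∂_1 = 6 − 5 = 1, and the invariant factors of ∂_1 are all 1, so H_0 = Z.
  H_1: rank ker ∂_1 − rank ∂_2 = (6 − 5) − 0 = 1, and there is no ∂_2, so H_1 = Z.

As a check, the Euler characteristic is 6 − 6 = 0, which agrees with 1 − 1 = 0.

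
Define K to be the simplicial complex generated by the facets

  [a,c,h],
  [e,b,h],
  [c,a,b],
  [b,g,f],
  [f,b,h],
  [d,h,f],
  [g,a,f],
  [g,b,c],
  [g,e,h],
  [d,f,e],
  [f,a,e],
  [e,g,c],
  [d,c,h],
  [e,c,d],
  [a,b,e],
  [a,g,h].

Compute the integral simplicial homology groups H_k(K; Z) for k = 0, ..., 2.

H_0 ≅ Z,  H_1 ≅ Z^2,  H_2 ≅ Z.

We work with the vertex ordering a < b < c < d < e < f < g < h. The simplices of K, each written with vertices in increasing order, are:

  0-simplices (8): a, b, c, d, e, f, g, h
  1-simplices (24): ab, ac, ae, af, ag, ah, bc, be, bf, bg, bh, cd, ce, cg, ch, de, df, dh, ef, eg, eh, fg, fh, gh
  2-simplices (16): abc, abe, ach, aef, afg, agh, bcg, beh, bfg, bfh, cde, cdh, ceg, def, dfh, egh

giving chain groups C_0 ≅ Z^8, C_1 ≅ Z^24, C_2 ≅ Z^16.

∂_1: C_1 → C_0 sends each edge [p,q] (with p < q) to q − p. For instance
  ∂ac = c − a.
As a 8×24 matrix over Z this has rank 7, with invariant factors (1,1,1,1,1,1,1).

The boundary map ∂_2: C_2 → C_1 acts by ∂[p,q,r] = [q,r] − [p,r] + [p,q]. For instance
  ∂aef = ef − af + ae,
  ∂abe = be − ae + ab.
The 24×16 boundary matrix has rank 15 and Smith normal form diag(1,1,1,1,1,1,1,1,1,1,1,1,1,1,1).

Computing H_k = (kernel of ∂_k) / (image of ∂_{k+1}):

  H_0: rank C_0 − rank ∂_1 = 8 − 7 = 1, and the invariant factors of ∂_1 are all 1, so H_0 ≅ Z.
  H_1: rank ker ∂_1 − rank ∂_2 = (24 − 7) − 15 = 2, and the invariant factors of ∂_2 are all 1, so H_1 ≅ Z^2.
  H_2: rank ker ∂_2 − rank ∂_3 = (16 − 15) − 0 = 1, and there is no ∂_3, so H_2 ≅ Z.

As a check, the Euler characteristic is 8 − 24 + 16 = 0, which agrees with 1 − 2 + 1 = 0.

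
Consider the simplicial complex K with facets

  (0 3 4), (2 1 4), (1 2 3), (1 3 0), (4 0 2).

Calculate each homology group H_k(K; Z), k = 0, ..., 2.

Fix the vertex order 0 < 1 < 2 < 3 < 4 and write every simplex with vertices in increasing order. Then dim K = 2 and the simplices of K are:

  0-simplices (5): [0], [1], [2], [3], [4]
  1-simplices (10): [0,1], [0,2], [0,3], [0,4], [1,2], [1,3], [1,4], [2,3], [2,4], [3,4]
  2-simplices (5): [0,1,3], [0,2,4], [0,3,4], [1,2,3], [1,2,4]

giving chain groups C_0 ≅ Z^5, C_1 ≅ Z^10, C_2 ≅ Z^5.

The boundary map ∂_1: C_1 → C_0 sends each edge [p,q] (with p < q) to q − p.
The resulting 5×10 matrix has rank 4, and its Smith normal form has invariant factors (1,1,1,1).

∂_2: C_2 → C_1 acts by ∂[p,q,r] = [q,r] − [p,r] + [p,q]. For instance
  ∂[0,2,4] = [2,4] − [0,4] + [0,2],
  ∂[1,2,3] = [2,3] − [1,3] + [1,2].
The 10×5 boundary matrix has rank 5 and Smith normal form diag(1,1,1,1,1).

Reading off H_k = ker ∂_k / im ∂_{k+1}:

  H_0: rank C_0 − rank ∂_1 = 5 − 4 = 1, and the invariant factors of ∂_1 are all 1, so H_0 ≅ Z.
  H_1: rank ker ∂_1 − rank ∂_2 = (10 − 4) − 5 = 1, and the invariant factors of ∂_2 are all 1, so H_1 ≅ Z.
  H_2: rank ker ∂_2 − rank ∂_3 = (5 − 5) − 0 = 0, and there is no ∂_3, so H_2 ≅ 0.

As a check, the Euler characteristic is 5 − 10 + 5 = 0, which agrees with 1 − 1 + 0 = 0.
(K is a triangulation of the Möbius band.)

H_0 ≅ Z,  H_1 ≅ Z,  H_2 = 0.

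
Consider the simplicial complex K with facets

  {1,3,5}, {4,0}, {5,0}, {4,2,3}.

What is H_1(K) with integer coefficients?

Fix the vertex order 0 < 1 < 2 < 3 < 4 < 5 and write every simplex with vertices in increasing order. Then dim K = 2 and the simplices of K are:

  0-simplices (6): [0], [1], [2], [3], [4], [5]
  1-simplices (8): [0,4], [0,5], [1,3], [1,5], [2,3], [2,4], [3,4], [3,5]
  2-simplices (2): [1,3,5], [2,3,4]

giving chain groups C_0 ≅ Z^6, C_1 ≅ Z^8, C_2 ≅ Z^2.

The boundary map ∂_1: C_1 → C_0 sends each edge [p,q] (with p < q) to q − p. For instance
  ∂[0,4] = [4] − [0].
This gives a 6×8 integer matrix of rank 5; reducing to Smith normal form yields diagonal entries (1,1,1,1,1).

∂_2: C_2 → C_1 acts by ∂[p,q,r] = [q,r] − [p,r] + [p,q]. For instance
  ∂[2,3,4] = [3,4] − [2,4] + [2,3],
  ∂[1,3,5] = [3,5] − [1,5] + [1,3].
This gives a 8×2 integer matrix of rank 2; reducing to Smith normal form yields diagonal entries (1,1).

Reading off H_k = ker ∂_k / im ∂_{k+1}:

  H_1: rank ker ∂_1 − rank ∂_2 = (8 − 5) − 2 = 1, and the invariant factors of ∂_2 are all 1, so H_1 = Z.

H_1 = Z.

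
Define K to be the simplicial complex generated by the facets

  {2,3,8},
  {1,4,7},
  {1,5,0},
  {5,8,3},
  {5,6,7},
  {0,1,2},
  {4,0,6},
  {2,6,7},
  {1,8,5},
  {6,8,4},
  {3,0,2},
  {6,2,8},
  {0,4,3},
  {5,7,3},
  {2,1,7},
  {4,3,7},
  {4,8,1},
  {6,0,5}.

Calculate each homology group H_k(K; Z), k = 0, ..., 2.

H_0 ≅ Z,  H_1 ≅ Z^2,  H_2 ≅ Z.

Order the vertices as 0 < 1 < 2 < 3 < 4 < 5 < 6 < 7 < 8. Listing each simplex with vertices in this order, K has dimension 2 with simplices:

  0-simplices (9): [0], [1], [2], [3], [4], [5], [6], [7], [8]
  1-simplices (27): (27 of them)
  2-simplices (18): [0,1,2], [0,1,5], [0,2,3], [0,3,4], [0,4,6], [0,5,6], [1,2,7], [1,4,7], [1,4,8], [1,5,8], [2,3,8], [2,6,7], [2,6,8], [3,4,7], [3,5,7], [3,5,8], [4,6,8], [5,6,7]

so the chain groups are C_0 ≅ Z^9, C_1 ≅ Z^27, C_2 ≅ Z^18.

Boundary ∂_1: C_1 → C_0 maps an edge to its endpoints' difference, ∂[p,q] = q − p.
The 9×27 boundary matrix has rank 8 and Smith normal form diag(1,1,1,1,1,1,1,1).

The boundary map ∂_2: C_2 → C_1 sends each 2-simplex [p,q,r] to [q,r] − [p,r] + [p,q]. For instance
  ∂[1,4,7] = [4,7] − [1,7] + [1,4],
  ∂[5,6,7] = [6,7] − [5,7] + [5,6].
The 27×18 boundary matrix has rank 17 and Smith normal form diag(1,1,1,1,1,1,1,1,1,1,1,1,1,1,1,1,1).

Reading off H_k = ker ∂_k / im ∂_{k+1}:

  H_0: rank C_0 − rank ∂_1 = 9 − 8 = 1, and the invariant factors of ∂_1 are all 1, so H_0 = Z.
  H_1: rank ker ∂_1 − rank ∂_2 = (27 − 8) − 17 = 2, and the invariant factors of ∂_2 are all 1, so H_1 = Z^2.
  H_2: rank ker ∂_2 − rank ∂_3 = (18 − 17) − 0 = 1, and there is no ∂_3, so H_2 = Z.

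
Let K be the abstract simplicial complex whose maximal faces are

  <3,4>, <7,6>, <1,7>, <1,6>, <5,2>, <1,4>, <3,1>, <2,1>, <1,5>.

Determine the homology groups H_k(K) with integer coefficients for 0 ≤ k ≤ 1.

Order the vertices as 1 < 2 < 3 < 4 < 5 < 6 < 7. Listing each simplex with vertices in this order, K has dimension 1 with simplices:

  0-simplices (7): [1], [2], [3], [4], [5], [6], [7]
  1-simplices (9): [1,2], [1,3], [1,4], [1,5], [1,6], [1,7], [2,5], [3,4], [6,7]

giving chain groups C_0 ≅ Z^7, C_1 ≅ Z^9.

∂_1: C_1 → C_0 sends each edge [p,q] (with p < q) to q − p.
The 7×9 boundary matrix has rank 6 and Smith normal form diag(1,1,1,1,1,1).

Computing H_k = (kernel of ∂_k) / (image of ∂_{k+1}):

  H_0: rank C_0 − rank ∂_1 = 7 − 6 = 1, and the invariant factors of ∂_1 are all 1, so H_0 = Z.
  H_1: rank ker ∂_1 − rank ∂_2 = (9 − 6) − 0 = 3, and there is no ∂_2, so H_1 = Z^3.

As a check, the Euler characteristic is 7 − 9 = -2, which agrees with 1 − 3 = -2.

H_0 = Z,  H_1 = Z^3.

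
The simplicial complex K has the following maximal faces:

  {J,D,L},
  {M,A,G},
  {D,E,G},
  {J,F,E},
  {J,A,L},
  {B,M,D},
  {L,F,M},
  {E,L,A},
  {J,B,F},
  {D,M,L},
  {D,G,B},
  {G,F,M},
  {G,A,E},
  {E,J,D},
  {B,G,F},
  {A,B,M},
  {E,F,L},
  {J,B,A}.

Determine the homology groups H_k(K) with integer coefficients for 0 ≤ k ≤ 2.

H_0 ≅ Z,  H_1 ≅ Z ⊕ Z/2,  H_2 = 0.

Order the vertices as A < B < D < E < F < G < J < L < M. Listing each simplex with vertices in this order, K has dimension 2 with simplices:

  0-simplices (9): A, B, D, E, F, G, J, L, M
  1-simplices (27): AB, AE, AG, AJ, AL, AM, BD, BF, BG, BJ, BM, DE, DG, DJ, DL, DM, EF, EG, EJ, EL, FG, FJ, FL, FM, GM, JL, LM
  2-simplices (18): ABJ, ABM, AEG, AEL, AGM, AJL, BDG, BDM, BFG, BFJ, DEG, DEJ, DJL, DLM, EFJ, EFL, FGM, FLM

giving chain groups C_0 ≅ Z^9, C_1 ≅ Z^27, C_2 ≅ Z^18.

∂_1: C_1 → C_0 sends each edge [p,q] (with p < q) to q − p.
As a 9×27 matrix over Z this has rank 8, with invariant factors (1,1,1,1,1,1,1,1).

∂_2: C_2 → C_1 acts by ∂[p,q,r] = [q,r] − [p,r] + [p,q]. For instance
  ∂BDM = DM − BM + BD,
  ∂ABM = BM − AM + AB.
The 27×18 boundary matrix has rank 18 and Smith normal form diag(1,1,1,1,1,1,1,1,1,1,1,1,1,1,1,1,1,2).

From H_k ≅ ker(∂_k) / im(∂_{k+1}) we obtain:

  H_0: rank C_0 − rank ∂_1 = 9 − 8 = 1, and the invariant factors of ∂_1 are all 1, so H_0 ≅ Z.
  H_1: rank ker ∂_1 − rank ∂_2 = (27 − 8) − 18 = 1, and ∂_2 has invariant factor 2 > 1, so H_1 ≅ Z ⊕ Z/2.
  H_2: rank ker ∂_2 − rank ∂_3 = (18 − 18) − 0 = 0, and there is no ∂_3, so H_2 ≅ 0.

As a check, the Euler characteristic is 9 − 27 + 18 = 0, which agrees with 1 − 1 + 0 = 0.
(K is a triangulation of the Klein bottle.)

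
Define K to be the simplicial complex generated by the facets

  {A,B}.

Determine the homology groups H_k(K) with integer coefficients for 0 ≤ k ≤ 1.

H_0 = Z,  H_1 = 0.

Take the total order A < B on the vertex set. Then K (dimension 1) consists of the simplices:

  0-simplices (2): A, B
  1-simplices (1): AB

Hence C_0 ≅ Z^2, C_1 ≅ Z^1.

The boundary map ∂_1: C_1 → C_0 sends each edge [p,q] (with p < q) to q − p. For instance
  ∂AB = B − A.
This gives a 2×1 integer matrix of rank 1; reducing to Smith normal form yields diagonal entries (1).

Computing H_k = (kernel of ∂_k) / (image of ∂_{k+1}):

  H_0: rank C_0 − rank ∂_1 = 2 − 1 = 1, and the invariant factors of ∂_1 are all 1, so H_0 ≅ Z.
  H_1: rank ker ∂_1 − rank ∂_2 = (1 − 1) − 0 = 0, and there is no ∂_2, so H_1 ≅ 0.

As a check, the Euler characteristic is 2 − 1 = 1, which agrees with 1 − 0 = 1.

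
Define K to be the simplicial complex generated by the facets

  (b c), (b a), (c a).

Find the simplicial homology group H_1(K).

H_1 ≅ Z.

Take the total order a < b < c on the vertex set. Then K (dimension 1) consists of the simplices:

  0-simplices (3): a, b, c
  1-simplices (3): ab, ac, bc

Hence C_0 ≅ Z^3, C_1 ≅ Z^3.

∂_1: C_1 → C_0 maps an edge to its endpoints' difference, ∂[p,q] = q − p. For instance
  ∂ac = c − a.
The 3×3 boundary matrix has rank 2 and Smith normal form diag(1,1).

Reading off H_k = ker ∂_k / im ∂_{k+1}:

  H_1: rank ker ∂_1 − rank ∂_2 = (3 − 2) − 0 = 1, and there is no ∂_2, so H_1 ≅ Z.

(K is a triangulation of the circle S^1.)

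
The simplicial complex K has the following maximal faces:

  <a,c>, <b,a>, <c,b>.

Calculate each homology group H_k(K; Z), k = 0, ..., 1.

H_0 ≅ Z,  H_1 ≅ Z.

K has 3 vertices, 3 edges.
rank ∂_0 = 0, rank ∂_1 = 2 ⇒ b_0 = 3 − 0 − 2 = 1; all invariant factors of ∂_1 are 1 so no torsion. So H_0 ≅ Z.
rank ∂_1 = 2, rank ∂_2 = 0 ⇒ b_1 = 3 − 2 − 0 = 1. So H_1 ≅ Z.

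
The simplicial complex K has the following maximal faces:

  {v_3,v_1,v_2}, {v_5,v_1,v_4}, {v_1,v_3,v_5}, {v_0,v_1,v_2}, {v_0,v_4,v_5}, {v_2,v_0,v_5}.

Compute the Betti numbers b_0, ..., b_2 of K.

b_0 = 1, b_1 = 1, b_2 = 0.

K has 6 vertices, 12 edges, 6 triangles.
rank ∂_0 = 0, rank ∂_1 = 5 ⇒ b_0 = 6 − 0 − 5 = 1; all invariant factors of ∂_1 are 1 so no torsion. So H_0 ≅ Z.
rank ∂_1 = 5, rank ∂_2 = 6 ⇒ b_1 = 12 − 5 − 6 = 1; all invariant factors of ∂_2 are 1 so no torsion. So H_1 ≅ Z.
rank ∂_2 = 6, rank ∂_3 = 0 ⇒ b_2 = 6 − 6 − 0 = 0. So H_2 ≅ 0.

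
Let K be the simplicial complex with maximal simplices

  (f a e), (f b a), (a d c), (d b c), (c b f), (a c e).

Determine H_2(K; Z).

H_2 = 0.

We work with the vertex ordering a < b < c < d < e < f. The simplices of K, each written with vertices in increasing order, are:

  0-simplices (6): a, b, c, d, e, f
  1-simplices (12): ab, ac, ad, ae, af, bc, bd, bf, cd, ce, cf, ef
  2-simplices (6): abf, acd, ace, aef, bcd, bcf

so the chain groups are C_0 ≅ Z^6, C_1 ≅ Z^12, C_2 ≅ Z^6.

∂_1: C_1 → C_0 maps an edge to its endpoints' difference, ∂[p,q] = q − p. For instance
  ∂bd = d − b.
As a 6×12 matrix over Z this has rank 5, with invariant factors (1,1,1,1,1).

∂_2: C_2 → C_1 maps a triangle to the signed sum of its edges. For instance
  ∂abf = bf − af + ab,
  ∂acd = cd − ad + ac.
The 12×6 boundary matrix has rank 6 and Smith normal form diag(1,1,1,1,1,1).

From H_k ≅ ker(∂_k) / im(∂_{k+1}) we obtain:

  H_2: rank ker ∂_2 − rank ∂_3 = (6 − 6) − 0 = 0, and there is no ∂_3, so H_2 ≅ 0.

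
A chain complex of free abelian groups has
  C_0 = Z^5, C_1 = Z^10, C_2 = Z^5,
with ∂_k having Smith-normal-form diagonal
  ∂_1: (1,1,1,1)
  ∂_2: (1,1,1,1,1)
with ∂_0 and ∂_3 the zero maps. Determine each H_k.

H_0 ≅ Z,  H_1 ≅ Z,  H_2 = 0.

H_0: b_0 = 5 − 0 − 4 = 1; torsion from ∂_1 factors > 1: none. So H_0 ≅ Z.
H_1: b_1 = 10 − 4 − 5 = 1; torsion from ∂_2 factors > 1: none. So H_1 ≅ Z.
H_2: b_2 = 5 − 5 − 0 = 0; torsion from ∂_3 factors > 1: none. So H_2 ≅ 0.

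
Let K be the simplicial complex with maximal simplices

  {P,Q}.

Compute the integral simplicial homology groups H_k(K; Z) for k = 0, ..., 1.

Order the vertices as P < Q. Listing each simplex with vertices in this order, K has dimension 1 with simplices:

  0-simplices (2): P, Q
  1-simplices (1): PQ

Hence C_0 ≅ Z^2, C_1 ≅ Z^1.

∂_1: C_1 → C_0 is given by ∂[p,q] = [q] − [p]. For instance
  ∂PQ = Q − P.
The resulting 2×1 matrix has rank 1, and its Smith normal form has invariant factors (1).

Reading off H_k = ker ∂_k / im ∂_{k+1}:

  H_0: rank C_0 − rank ∂_1 = 2 − 1 = 1, and the invariant factors of ∂_1 are all 1, so H_0 ≅ Z.
  H_1: rank ker ∂_1 − rank ∂_2 = (1 − 1) − 0 = 0, and there is no ∂_2, so H_1 ≅ 0.

H_0 = Z,  H_1 = 0.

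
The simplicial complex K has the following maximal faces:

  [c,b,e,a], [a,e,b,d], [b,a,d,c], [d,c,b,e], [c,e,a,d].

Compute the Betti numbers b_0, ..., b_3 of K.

Take the total order a < b < c < d < e on the vertex set. Then K (dimension 3) consists of the simplices:

  0-simplices (5): a, b, c, d, e
  1-simplices (10): ab, ac, ad, ae, bc, bd, be, cd, ce, de
  2-simplices (10): abc, abd, abe, acd, ace, ade, bcd, bce, bde, cde
  3-simplices (5): abcd, abce, abde, acde, bcde

so the chain groups are C_0 ≅ Z^5, C_1 ≅ Z^10, C_2 ≅ Z^10, C_3 ≅ Z^5.

The boundary map ∂_1: C_1 → C_0 is given by ∂[p,q] = [q] − [p]. For instance
  ∂bd = d − b.
The 5×10 boundary matrix has rank 4 and Smith normal form diag(1,1,1,1).

The boundary map ∂_2: C_2 → C_1 maps a triangle to the signed sum of its edges. For instance
  ∂acd = cd − ad + ac,
  ∂bde = de − be + bd.
The 10×10 boundary matrix has rank 6 and Smith normal form diag(1,1,1,1,1,1).

Boundary ∂_3: C_3 → C_2 sends each 3-simplex σ to the alternating sum Σ_i (−1)^i (σ with its i-th vertex removed). For instance
  ∂abce = bce − ace + abe − abc,
  ∂abde = bde − ade + abe − abd.
This gives a 10×5 integer matrix of rank 4; reducing to Smith normal form yields diagonal entries (1,1,1,1).

From H_k ≅ ker(∂_k) / im(∂_{k+1}) we obtain:

  H_0: rank C_0 − rank ∂_1 = 5 − 4 = 1, and the invariant factors of ∂_1 are all 1, so H_0 = Z.
  H_1: rank ker ∂_1 − rank ∂_2 = (10 − 4) − 6 = 0, and the invariant factors of ∂_2 are all 1, so H_1 = 0.
  H_2: rank ker ∂_2 − rank ∂_3 = (10 − 6) − 4 = 0, and the invariant factors of ∂_3 are all 1, so H_2 = 0.
  H_3: rank ker ∂_3 − rank ∂_4 = (5 − 4) − 0 = 1, and there is no ∂_4, so H_3 = Z.

(K is a triangulation of the 3-sphere S^3.)

Hence the Betti numbers are b_0 = 1, b_1 = 0, b_2 = 0, b_3 = 1.

b_0 = 1, b_1 = 0, b_2 = 0, b_3 = 1.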